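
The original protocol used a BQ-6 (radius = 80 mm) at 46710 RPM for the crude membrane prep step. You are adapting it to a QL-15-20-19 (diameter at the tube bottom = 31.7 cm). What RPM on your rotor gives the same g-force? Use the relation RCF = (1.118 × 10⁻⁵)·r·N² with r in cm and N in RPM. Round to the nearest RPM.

Original rotor: r = 80 mm = 8.0 cm
RCF_original = 1.118 × 10⁻⁵ × 8 × (46710)² = 1.118 × 10⁻⁵ × 8 × 2,181,824,100 ≈ 195,142.3 × g
Your rotor: r = 31.7 / 2 = 15.85 cm
195,142.3 = 1.118 × 10⁻⁵ × 15.85 × N²
N² = 195,142.3 / (17.7203 × 10⁻⁵) = 1,101,235,871
N ≈ √1,101,235,871 ≈ 33,184.9

≈ 33185 RPM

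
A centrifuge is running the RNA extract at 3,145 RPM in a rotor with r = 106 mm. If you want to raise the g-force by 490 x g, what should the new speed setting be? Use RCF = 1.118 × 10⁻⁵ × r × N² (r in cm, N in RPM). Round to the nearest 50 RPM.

r = 106 mm = 10.6 cm
Current RCF = 1.118 × 10⁻⁵ × 10.6 × (3145)² = 1.118 × 10⁻⁵ × 10.6 × 9,891,025 ≈ 1,172.2 × g
Target RCF = 1,172.2 + 490 = 1,662.2 × g
N² = 1,662.2 / (11.8508 × 10⁻⁵) = 14,026,057
N ≈ √14,026,057 ≈ 3,745.1

3750 RPM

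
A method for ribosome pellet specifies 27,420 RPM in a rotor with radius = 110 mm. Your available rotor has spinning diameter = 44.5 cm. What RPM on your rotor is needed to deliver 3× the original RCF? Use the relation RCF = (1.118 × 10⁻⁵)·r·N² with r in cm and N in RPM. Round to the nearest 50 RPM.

33400 RPM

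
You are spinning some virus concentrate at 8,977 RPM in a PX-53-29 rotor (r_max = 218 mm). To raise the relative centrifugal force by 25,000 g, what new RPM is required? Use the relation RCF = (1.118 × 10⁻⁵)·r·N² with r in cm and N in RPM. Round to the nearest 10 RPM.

r = 218 mm = 21.8 cm
Current RCF = 1.118 × 10⁻⁵ × 21.8 × (8977)² = 1.118 × 10⁻⁵ × 21.8 × 80,586,529 ≈ 19,640.9 × g
Target RCF = 19,640.9 + 25,000 = 44,640.9 × g
N² = 44,640.9 / (24.3724 × 10⁻⁵) = 183,161,691
N ≈ √183,161,691 ≈ 13,533.7

13530 RPM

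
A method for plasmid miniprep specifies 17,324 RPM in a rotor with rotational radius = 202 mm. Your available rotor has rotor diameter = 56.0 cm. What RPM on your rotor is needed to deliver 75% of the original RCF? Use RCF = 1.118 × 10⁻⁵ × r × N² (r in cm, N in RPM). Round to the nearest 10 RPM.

Original rotor: r = 202 mm = 20.2 cm
RCF = 1.118 × 10⁻⁵ × r × N²
RCF_original = 1.118 × 10⁻⁵ × 20.2 × (17324)² = 1.118 × 10⁻⁵ × 20.2 × 300,120,976 ≈ 67,778.1 × g
Target RCF = 0.75 × 67,778.1 ≈ 50,833.6 × g
Your rotor: r = 56.0 / 2 = 28 cm
50,833.6 = 1.118 × 10⁻⁵ × 28 × N²
N² = 50,833.6 / (31.304 × 10⁻⁵) = 162,386,915
N ≈ √162,386,915 ≈ 12,743.1

≈ 12740 RPM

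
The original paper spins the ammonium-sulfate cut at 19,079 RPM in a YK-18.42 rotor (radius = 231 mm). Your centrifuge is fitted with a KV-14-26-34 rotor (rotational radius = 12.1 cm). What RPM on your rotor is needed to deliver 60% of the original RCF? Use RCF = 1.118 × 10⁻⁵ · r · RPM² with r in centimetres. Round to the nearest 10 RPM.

Original rotor: r = 231 mm = 23.1 cm
RCF_original = 1.118 × 10⁻⁵ × 23.1 × (19079)² = 1.118 × 10⁻⁵ × 23.1 × 364,008,241 ≈ 94,008 × g
Target RCF = 0.6 × 94,008 ≈ 56,404.8 × g
56,404.8 = 1.118 × 10⁻⁵ × 12.1 × N²
N² = 56,404.8 / (13.5278 × 10⁻⁵) = 416,954,715
N ≈ √416,954,715 ≈ 20,419.5

≈ 20420 RPM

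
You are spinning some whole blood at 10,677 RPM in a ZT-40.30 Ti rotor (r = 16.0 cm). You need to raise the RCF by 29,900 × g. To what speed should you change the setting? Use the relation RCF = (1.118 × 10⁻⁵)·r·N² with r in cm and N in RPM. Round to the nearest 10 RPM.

Current RCF = 1.118 × 10⁻⁵ × 16 × (10677)² = 1.118 × 10⁻⁵ × 16 × 113,998,329 ≈ 20,392 × g
Target RCF = 20,392 + 29,900 = 50,292 × g
N² = 50,292 / (17.888 × 10⁻⁵) = 281,149,374
N ≈ √281,149,374 ≈ 16,767.5

≈ 16770 RPM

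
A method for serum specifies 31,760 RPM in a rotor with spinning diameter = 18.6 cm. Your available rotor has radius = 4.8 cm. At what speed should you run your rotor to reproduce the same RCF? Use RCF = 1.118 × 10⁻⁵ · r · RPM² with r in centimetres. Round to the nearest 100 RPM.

Original rotor: r = 18.6 / 2 = 9.3 cm
RCF = 1.118 × 10⁻⁵ × r × N²
RCF_original = 1.118 × 10⁻⁵ × 9.3 × (31760)² = 1.118 × 10⁻⁵ × 9.3 × 1,008,697,600 ≈ 104,878.3 × g
104,878.3 = 1.118 × 10⁻⁵ × 4.8 × N²
N² = 104,878.3 / (5.3664 × 10⁻⁵) = 1,954,351,148
N ≈ √1,954,351,148 ≈ 44,208.0

≈ 44200 RPM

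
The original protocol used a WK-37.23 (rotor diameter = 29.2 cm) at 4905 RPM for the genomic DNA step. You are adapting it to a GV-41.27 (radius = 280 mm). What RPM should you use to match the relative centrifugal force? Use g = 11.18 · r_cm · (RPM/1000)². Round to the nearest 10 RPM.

≈ 3540 RPM

Original rotor: r = 29.2 / 2 = 14.6 cm
RCF = 11.18 × r × (N/1000)²
RCF_original = 11.18 × 14.6 × (4.905)² = 11.18 × 14.6 × 24.059025 ≈ 3,927.1 × g
Your rotor: r = 280 mm = 28.0 cm
3,927.1 = 11.18 × 28 × (N/1000)²
(N/1000)² = 3,927.1 / 313.04 = 12.54504
N = 1000 × √12.54504 ≈ 3,541.9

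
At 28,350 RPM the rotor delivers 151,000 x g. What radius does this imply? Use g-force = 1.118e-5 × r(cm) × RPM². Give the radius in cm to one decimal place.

RCF = 1.118 × 10⁻⁵ × r × N²
151000 = 1.118 × 10⁻⁵ × r × (28350)²
r = 151000 / (1.118 × 10⁻⁵ × 803,722,500) = 151000 / 8985.618 ≈ 16.805 cm

r ≈ 16.8 cm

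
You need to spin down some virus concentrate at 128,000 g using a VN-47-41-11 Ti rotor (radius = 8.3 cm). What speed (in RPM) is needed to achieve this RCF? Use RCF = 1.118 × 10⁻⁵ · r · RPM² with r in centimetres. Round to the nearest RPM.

128,000 = 1.118 × 10⁻⁵ × 8.3 × N²
N² = 128,000 / (9.2794 × 10⁻⁵) = 1,379,399,530
N ≈ √1,379,399,530 ≈ 37,140.3

≈ 37140 RPM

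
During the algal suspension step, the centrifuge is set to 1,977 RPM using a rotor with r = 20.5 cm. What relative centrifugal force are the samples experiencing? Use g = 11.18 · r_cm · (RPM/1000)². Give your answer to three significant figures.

RCF ≈ 896 x g

RCF = 11.18 × r × (N/1000)²
RCF = 11.18 × 20.5 × (1.977)² = 11.18 × 20.5 × 3.908529 ≈ 895.8 × g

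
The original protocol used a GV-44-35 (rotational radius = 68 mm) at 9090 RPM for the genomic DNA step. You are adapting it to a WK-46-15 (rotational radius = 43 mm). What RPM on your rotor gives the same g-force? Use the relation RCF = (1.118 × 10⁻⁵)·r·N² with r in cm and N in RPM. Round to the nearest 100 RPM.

11400 RPM

Original rotor: r = 68 mm = 6.8 cm
RCF_original = 1.118 × 10⁻⁵ × 6.8 × (9090)² = 1.118 × 10⁻⁵ × 6.8 × 82,628,100 ≈ 6,281.7 × g
Your rotor: r = 43 mm = 4.3 cm
6,281.7 = 1.118 × 10⁻⁵ × 4.3 × N²
N² = 6,281.7 / (4.8074 × 10⁻⁵) = 130,667,305
N ≈ √130,667,305 ≈ 11,431.0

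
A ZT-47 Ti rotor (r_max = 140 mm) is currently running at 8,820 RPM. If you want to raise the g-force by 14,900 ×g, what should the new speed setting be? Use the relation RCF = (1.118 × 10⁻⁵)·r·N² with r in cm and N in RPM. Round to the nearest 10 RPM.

r = 140 mm = 14.0 cm
Current RCF = 1.118 × 10⁻⁵ × 14 × (8820)² = 1.118 × 10⁻⁵ × 14 × 77,792,400 ≈ 12,176.1 × g
Target RCF = 12,176.1 + 14,900 = 27,076.1 × g
N² = 27,076.1 / (15.652 × 10⁻⁵) = 172,988,117
N ≈ √172,988,117 ≈ 13,152.5

13150 RPM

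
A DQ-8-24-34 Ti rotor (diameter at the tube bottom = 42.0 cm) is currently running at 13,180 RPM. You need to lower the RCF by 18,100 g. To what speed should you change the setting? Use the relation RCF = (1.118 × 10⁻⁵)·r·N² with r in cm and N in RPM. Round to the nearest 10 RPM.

9830 RPM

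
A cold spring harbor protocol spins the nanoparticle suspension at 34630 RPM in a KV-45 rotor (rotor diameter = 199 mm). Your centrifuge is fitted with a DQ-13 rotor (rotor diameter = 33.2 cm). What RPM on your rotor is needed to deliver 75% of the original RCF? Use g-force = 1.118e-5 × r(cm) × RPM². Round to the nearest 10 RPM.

Original rotor: r = 199 mm / 2 = 99.5 mm = 9.95 cm
RCF_original = 1.118 × 10⁻⁵ × 9.95 × (34630)² = 1.118 × 10⁻⁵ × 9.95 × 1,199,236,900 ≈ 133,404.3 × g
Target RCF = 0.75 × 133,404.3 ≈ 100,053.2 × g
Your rotor: r = 33.2 / 2 = 16.6 cm
100,053.2 = 1.118 × 10⁻⁵ × 16.6 × N²
N² = 100,053.2 / (18.5588 × 10⁻⁵) = 539,114,598
N ≈ √539,114,598 ≈ 23,218.8

≈ 23220 RPM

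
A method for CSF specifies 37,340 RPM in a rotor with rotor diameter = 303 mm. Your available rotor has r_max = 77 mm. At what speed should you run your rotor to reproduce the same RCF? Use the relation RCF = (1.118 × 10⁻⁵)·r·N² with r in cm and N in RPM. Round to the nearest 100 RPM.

≈ 52400 RPM

Original rotor: r = 303 mm / 2 = 151.5 mm = 15.15 cm
RCF_original = 1.118 × 10⁻⁵ × 15.15 × (37340)² = 1.118 × 10⁻⁵ × 15.15 × 1,394,275,600 ≈ 236,158.2 × g
Your rotor: r = 77 mm = 7.7 cm
236,158.2 = 1.118 × 10⁻⁵ × 7.7 × N²
N² = 236,158.2 / (8.6086 × 10⁻⁵) = 2,743,282,299
N ≈ √2,743,282,299 ≈ 52,376.4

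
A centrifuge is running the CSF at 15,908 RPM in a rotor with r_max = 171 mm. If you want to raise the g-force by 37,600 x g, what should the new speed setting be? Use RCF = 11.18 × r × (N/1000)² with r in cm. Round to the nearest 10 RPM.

≈ 21210 RPM

r = 171 mm = 17.1 cm
Current RCF = 11.18 × 17.1 × (15.908)² = 11.18 × 17.1 × 253.064464 ≈ 48,380.4 × g
Target RCF = 48,380.4 + 37,600 = 85,980.4 × g
(N/1000)² = 85,980.4 / 191.178 = 449.74
N = 1000 × √449.74 ≈ 21,207.1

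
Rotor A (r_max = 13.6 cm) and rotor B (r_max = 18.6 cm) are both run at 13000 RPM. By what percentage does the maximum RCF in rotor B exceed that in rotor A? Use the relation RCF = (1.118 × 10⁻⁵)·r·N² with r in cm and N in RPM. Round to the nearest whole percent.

37%

At equal RPM, RCF scales linearly with r: ratio = 18.6 / 13.6 = 1.3676.
So rotor B delivers 36.8% more g-force.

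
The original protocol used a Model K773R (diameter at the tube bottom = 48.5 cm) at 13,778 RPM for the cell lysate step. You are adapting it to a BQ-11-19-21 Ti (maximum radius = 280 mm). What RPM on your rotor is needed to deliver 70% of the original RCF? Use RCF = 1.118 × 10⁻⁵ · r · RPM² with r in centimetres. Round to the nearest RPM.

Original rotor: r = 48.5 / 2 = 24.25 cm
RCF = 1.118 × 10⁻⁵ × r × N²
RCF_original = 1.118 × 10⁻⁵ × 24.25 × (13778)² = 1.118 × 10⁻⁵ × 24.25 × 189,833,284 ≈ 51,466.7 × g
Target RCF = 0.7 × 51,466.7 ≈ 36,026.7 × g
Your rotor: r = 280 mm = 28.0 cm
36,026.7 = 1.118 × 10⁻⁵ × 28 × N²
N² = 36,026.7 / (31.304 × 10⁻⁵) = 115,086,570
N ≈ √115,086,570 ≈ 10,727.8

10728 RPM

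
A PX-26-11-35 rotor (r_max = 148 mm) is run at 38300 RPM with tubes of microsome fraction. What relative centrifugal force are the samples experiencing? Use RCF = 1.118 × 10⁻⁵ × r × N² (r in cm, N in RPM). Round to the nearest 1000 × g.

243000 x g

r = 148 mm = 14.8 cm
RCF = 1.118 × 10⁻⁵ × r × N²
RCF = 1.118 × 10⁻⁵ × 14.8 × (38300)² = 1.118 × 10⁻⁵ × 14.8 × 1,466,890,000 ≈ 242,717.5 × g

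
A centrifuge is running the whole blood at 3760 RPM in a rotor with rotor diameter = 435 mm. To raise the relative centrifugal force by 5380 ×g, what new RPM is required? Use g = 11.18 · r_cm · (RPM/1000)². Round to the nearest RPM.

r = 435 mm / 2 = 217.5 mm = 21.75 cm
Current RCF = 11.18 × 21.75 × (3.76)² = 11.18 × 21.75 × 14.1376 ≈ 3,437.8 × g
Target RCF = 3,437.8 + 5,380 = 8,817.8 × g
(N/1000)² = 8,817.8 / 243.165 = 36.26262
N = 1000 × √36.26262 ≈ 6,021.8

N₂ ≈ 6022 RPM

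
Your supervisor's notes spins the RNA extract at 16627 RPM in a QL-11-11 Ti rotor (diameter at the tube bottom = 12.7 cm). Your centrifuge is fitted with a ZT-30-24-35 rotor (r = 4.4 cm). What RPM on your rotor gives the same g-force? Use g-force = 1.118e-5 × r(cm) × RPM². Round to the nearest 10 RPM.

Original rotor: r = 12.7 / 2 = 6.35 cm
RCF = 1.118 × 10⁻⁵ × r × N²
RCF_original = 1.118 × 10⁻⁵ × 6.35 × (16627)² = 1.118 × 10⁻⁵ × 6.35 × 276,457,129 ≈ 19,626.5 × g
19,626.5 = 1.118 × 10⁻⁵ × 4.4 × N²
N² = 19,626.5 / (4.9192 × 10⁻⁵) = 398,977,476
N ≈ √398,977,476 ≈ 19,974.4

≈ 19970 RPM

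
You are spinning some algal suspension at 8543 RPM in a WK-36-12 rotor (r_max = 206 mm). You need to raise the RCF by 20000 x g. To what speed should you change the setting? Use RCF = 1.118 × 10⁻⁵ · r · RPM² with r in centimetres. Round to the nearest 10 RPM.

N₂ ≈ 12640 RPM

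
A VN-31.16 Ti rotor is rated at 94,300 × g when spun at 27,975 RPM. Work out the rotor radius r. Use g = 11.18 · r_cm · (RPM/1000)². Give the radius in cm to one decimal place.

r ≈ 10.8 cm

94300 = 11.18 × r × (27.975)²
r = 94300 / (11.18 × 782.600625) = 94300 / 8749.475 ≈ 10.778 cm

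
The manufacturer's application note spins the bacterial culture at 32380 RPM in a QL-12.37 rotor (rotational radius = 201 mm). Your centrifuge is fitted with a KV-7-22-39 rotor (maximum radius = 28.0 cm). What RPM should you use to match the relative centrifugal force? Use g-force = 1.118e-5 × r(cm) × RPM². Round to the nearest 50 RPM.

Original rotor: r = 201 mm = 20.1 cm
RCF_original = 1.118 × 10⁻⁵ × 20.1 × (32380)² = 1.118 × 10⁻⁵ × 20.1 × 1,048,464,400 ≈ 235,608.8 × g
235,608.8 = 1.118 × 10⁻⁵ × 28 × N²
N² = 235,608.8 / (31.304 × 10⁻⁵) = 752,647,585
N ≈ √752,647,585 ≈ 27,434.4

≈ 27450 RPM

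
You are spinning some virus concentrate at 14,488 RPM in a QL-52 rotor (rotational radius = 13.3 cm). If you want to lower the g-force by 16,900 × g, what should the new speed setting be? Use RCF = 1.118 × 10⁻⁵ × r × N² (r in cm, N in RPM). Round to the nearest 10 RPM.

9810 RPM

Current RCF = 1.118 × 10⁻⁵ × 13.3 × (14488)² = 1.118 × 10⁻⁵ × 13.3 × 209,902,144 ≈ 31,211.2 × g
Target RCF = 31,211.2 − 16,900 = 14,311.2 × g
N² = 14,311.2 / (14.8694 × 10⁻⁵) = 96,245,982
N ≈ √96,245,982 ≈ 9,810.5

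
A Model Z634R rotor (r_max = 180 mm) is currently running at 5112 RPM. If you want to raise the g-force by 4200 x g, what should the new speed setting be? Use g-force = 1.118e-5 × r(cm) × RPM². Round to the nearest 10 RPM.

r = 180 mm = 18.0 cm
Current RCF = 1.118 × 10⁻⁵ × 18 × (5112)² = 1.118 × 10⁻⁵ × 18 × 26,132,544 ≈ 5,258.9 × g
Target RCF = 5,258.9 + 4,200 = 9,458.9 × g
N² = 9,458.9 / (20.124 × 10⁻⁵) = 47,003,081
N ≈ √47,003,081 ≈ 6,855.9

6860 RPM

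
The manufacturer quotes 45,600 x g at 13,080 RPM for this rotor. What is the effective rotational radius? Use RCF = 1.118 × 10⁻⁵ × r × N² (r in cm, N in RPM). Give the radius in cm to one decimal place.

45600 = 1.118 × 10⁻⁵ × r × (13080)²
r = 45600 / (1.118 × 10⁻⁵ × 171,086,400) = 45600 / 1912.746 ≈ 23.840 cm

23.8 cm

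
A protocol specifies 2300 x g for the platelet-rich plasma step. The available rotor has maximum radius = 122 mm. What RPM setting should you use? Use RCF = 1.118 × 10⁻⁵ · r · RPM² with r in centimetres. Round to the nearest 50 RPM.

r = 122 mm = 12.2 cm
2,300 = 1.118 × 10⁻⁵ × 12.2 × N²
N² = 2,300 / (13.6396 × 10⁻⁵) = 16,862,665
N ≈ √16,862,665 ≈ 4,106.4

4100 RPM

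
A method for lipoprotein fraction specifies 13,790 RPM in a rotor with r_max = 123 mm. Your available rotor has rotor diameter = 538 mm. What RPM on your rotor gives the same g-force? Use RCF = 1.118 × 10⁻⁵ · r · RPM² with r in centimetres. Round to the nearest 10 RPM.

Original rotor: r = 123 mm = 12.3 cm
RCF_original = 1.118 × 10⁻⁵ × 12.3 × (13790)² = 1.118 × 10⁻⁵ × 12.3 × 190,164,100 ≈ 26,150.2 × g
Your rotor: r = 538 mm / 2 = 269 mm = 26.9 cm
26,150.2 = 1.118 × 10⁻⁵ × 26.9 × N²
N² = 26,150.2 / (30.0742 × 10⁻⁵) = 86,952,271
N ≈ √86,952,271 ≈ 9,324.8

9320 RPM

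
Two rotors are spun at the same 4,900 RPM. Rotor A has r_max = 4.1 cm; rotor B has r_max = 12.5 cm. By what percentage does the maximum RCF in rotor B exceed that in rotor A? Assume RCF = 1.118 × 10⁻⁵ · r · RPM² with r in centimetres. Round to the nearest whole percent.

At equal RPM, RCF scales linearly with r: ratio = 12.5 / 4.1 = 3.0488.
So rotor B delivers 204.9% more g-force.

205%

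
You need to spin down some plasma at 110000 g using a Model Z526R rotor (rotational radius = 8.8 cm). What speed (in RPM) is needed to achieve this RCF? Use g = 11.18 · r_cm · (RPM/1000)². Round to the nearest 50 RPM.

RCF = 11.18 × r × (N/1000)²
110,000 = 11.18 × 8.8 × (N/1000)²
(N/1000)² = 110,000 / 98.384 = 1118.068
N = 1000 × √1118.068 ≈ 33,437.5

N ≈ 33450 RPM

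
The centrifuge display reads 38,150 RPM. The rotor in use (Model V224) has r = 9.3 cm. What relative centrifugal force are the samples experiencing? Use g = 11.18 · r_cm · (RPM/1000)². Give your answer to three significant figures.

RCF = 11.18 × 9.3 × (38.15)² = 11.18 × 9.3 × 1,455.4225 ≈ 151,326.1 × g

≈ 151000 x g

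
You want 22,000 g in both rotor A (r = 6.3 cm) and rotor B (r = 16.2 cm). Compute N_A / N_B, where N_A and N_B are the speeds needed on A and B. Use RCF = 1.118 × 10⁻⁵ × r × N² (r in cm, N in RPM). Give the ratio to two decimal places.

1.60

At fixed RCF, N ∝ 1/√r, so N_A/N_B = √(r_B/r_A) = √(16.2/6.3) = √2.571429 = 1.6036.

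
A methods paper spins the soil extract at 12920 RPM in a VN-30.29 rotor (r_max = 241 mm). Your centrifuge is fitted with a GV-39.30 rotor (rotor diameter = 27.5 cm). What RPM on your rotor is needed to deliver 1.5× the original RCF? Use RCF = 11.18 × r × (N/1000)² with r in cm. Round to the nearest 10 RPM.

Original rotor: r = 241 mm = 24.1 cm
RCF = 11.18 × r × (N/1000)²
RCF_original = 11.18 × 24.1 × (12.92)² = 11.18 × 24.1 × 166.9264 ≈ 44,976.3 × g
Target RCF = 1.5 × 44,976.3 ≈ 67,464.5 × g
Your rotor: r = 27.5 / 2 = 13.75 cm
67,464.5 = 11.18 × 13.75 × (N/1000)²
(N/1000)² = 67,464.5 / 153.725 = 438.8649
N = 1000 × √438.8649 ≈ 20,949.1

≈ 20950 RPM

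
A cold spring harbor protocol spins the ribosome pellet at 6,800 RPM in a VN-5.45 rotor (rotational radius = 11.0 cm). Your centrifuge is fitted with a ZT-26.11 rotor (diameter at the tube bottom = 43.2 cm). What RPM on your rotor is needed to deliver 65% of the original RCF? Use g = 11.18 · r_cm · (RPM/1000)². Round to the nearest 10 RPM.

RCF_original = 11.18 × 11 × (6.8)² = 11.18 × 11 × 46.24 ≈ 5,686.6 × g
Target RCF = 0.65 × 5,686.6 ≈ 3,696.3 × g
Your rotor: r = 43.2 / 2 = 21.6 cm
3,696.3 = 11.18 × 21.6 × (N/1000)²
(N/1000)² = 3,696.3 / 241.488 = 15.30635
N = 1000 × √15.30635 ≈ 3,912.3

≈ 3910 RPM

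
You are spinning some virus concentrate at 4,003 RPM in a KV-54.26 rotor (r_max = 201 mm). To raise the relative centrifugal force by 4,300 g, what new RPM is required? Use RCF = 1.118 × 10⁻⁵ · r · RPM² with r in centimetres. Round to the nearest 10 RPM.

r = 201 mm = 20.1 cm
Current RCF = 1.118 × 10⁻⁵ × 20.1 × (4003)² = 1.118 × 10⁻⁵ × 20.1 × 16,024,009 ≈ 3,600.9 × g
Target RCF = 3,600.9 + 4,300 = 7,900.9 × g
N² = 7,900.9 / (22.4718 × 10⁻⁵) = 35,159,177
N ≈ √35,159,177 ≈ 5,929.5

≈ 5930 RPM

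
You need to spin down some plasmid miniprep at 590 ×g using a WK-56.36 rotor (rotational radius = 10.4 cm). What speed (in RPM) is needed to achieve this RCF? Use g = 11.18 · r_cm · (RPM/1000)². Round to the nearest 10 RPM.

2250 RPM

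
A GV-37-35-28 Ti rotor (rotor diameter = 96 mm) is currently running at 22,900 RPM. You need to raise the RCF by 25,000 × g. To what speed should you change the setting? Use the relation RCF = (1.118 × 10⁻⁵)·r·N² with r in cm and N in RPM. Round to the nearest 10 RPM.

r = 96 mm / 2 = 48 mm = 4.8 cm
Current RCF = 1.118 × 10⁻⁵ × 4.8 × (22900)² = 1.118 × 10⁻⁵ × 4.8 × 524,410,000 ≈ 28,141.9 × g
Target RCF = 28,141.9 + 25,000 = 53,141.9 × g
N² = 53,141.9 / (5.3664 × 10⁻⁵) = 990,270,945
N ≈ √990,270,945 ≈ 31,468.6

31470 RPM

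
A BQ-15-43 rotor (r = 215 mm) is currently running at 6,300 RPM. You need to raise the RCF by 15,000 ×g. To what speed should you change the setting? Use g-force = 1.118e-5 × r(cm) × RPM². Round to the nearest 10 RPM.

r = 215 mm = 21.5 cm
Current RCF = 1.118 × 10⁻⁵ × 21.5 × (6300)² = 1.118 × 10⁻⁵ × 21.5 × 39,690,000 ≈ 9,540.3 × g
Target RCF = 9,540.3 + 15,000 = 24,540.3 × g
N² = 24,540.3 / (24.037 × 10⁻⁵) = 102,093,855
N ≈ √102,093,855 ≈ 10,104.2

≈ 10100 RPM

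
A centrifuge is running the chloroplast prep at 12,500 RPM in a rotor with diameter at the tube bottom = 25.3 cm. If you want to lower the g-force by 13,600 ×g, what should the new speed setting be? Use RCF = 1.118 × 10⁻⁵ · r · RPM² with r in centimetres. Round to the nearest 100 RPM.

7800 RPM

r = 25.3 / 2 = 12.65 cm
Current RCF = 1.118 × 10⁻⁵ × 12.65 × (12500)² = 1.118 × 10⁻⁵ × 12.65 × 156,250,000 ≈ 22,098 × g
Target RCF = 22,098 − 13,600 = 8,498 × g
N² = 8,498 / (14.1427 × 10⁻⁵) = 60,087,536
N ≈ √60,087,536 ≈ 7,751.6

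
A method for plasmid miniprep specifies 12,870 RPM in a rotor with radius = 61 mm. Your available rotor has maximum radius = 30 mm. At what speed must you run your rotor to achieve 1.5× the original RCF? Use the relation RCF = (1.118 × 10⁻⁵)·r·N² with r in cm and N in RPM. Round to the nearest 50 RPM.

≈ 22500 RPM

Original rotor: r = 61 mm = 6.1 cm
RCF_original = 1.118 × 10⁻⁵ × 6.1 × (12870)² = 1.118 × 10⁻⁵ × 6.1 × 165,636,900 ≈ 11,296.1 × g
Target RCF = 1.5 × 11,296.1 ≈ 16,944.2 × g
Your rotor: r = 30 mm = 3.0 cm
16,944.2 = 1.118 × 10⁻⁵ × 3 × N²
N² = 16,944.2 / (3.354 × 10⁻⁵) = 505,193,798
N ≈ √505,193,798 ≈ 22,476.5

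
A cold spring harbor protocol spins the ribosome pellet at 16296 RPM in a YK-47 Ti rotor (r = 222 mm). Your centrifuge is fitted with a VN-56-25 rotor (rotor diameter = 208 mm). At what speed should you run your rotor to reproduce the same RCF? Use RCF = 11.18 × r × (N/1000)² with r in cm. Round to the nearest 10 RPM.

Original rotor: r = 222 mm = 22.2 cm
RCF_original = 11.18 × 22.2 × (16.296)² = 11.18 × 22.2 × 265.559616 ≈ 65,910.8 × g
Your rotor: r = 208 mm / 2 = 104 mm = 10.4 cm
65,910.8 = 11.18 × 10.4 × (N/1000)²
(N/1000)² = 65,910.8 / 116.272 = 566.8673
N = 1000 × √566.8673 ≈ 23,809.0

23810 RPM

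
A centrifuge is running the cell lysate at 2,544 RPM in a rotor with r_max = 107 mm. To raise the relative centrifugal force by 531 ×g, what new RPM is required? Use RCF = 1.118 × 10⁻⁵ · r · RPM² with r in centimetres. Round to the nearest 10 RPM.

r = 107 mm = 10.7 cm
Current RCF = 1.118 × 10⁻⁵ × 10.7 × (2544)² = 1.118 × 10⁻⁵ × 10.7 × 6,471,936 ≈ 774.2 × g
Target RCF = 774.2 + 531 = 1,305.2 × g
N² = 1,305.2 / (11.9626 × 10⁻⁵) = 10,910,672
N ≈ √10,910,672 ≈ 3,303.1

N₂ ≈ 3300 RPM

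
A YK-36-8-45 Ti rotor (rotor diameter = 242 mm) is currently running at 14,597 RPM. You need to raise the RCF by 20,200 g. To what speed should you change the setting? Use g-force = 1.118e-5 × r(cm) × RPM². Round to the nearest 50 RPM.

r = 242 mm / 2 = 121 mm = 12.1 cm
Current RCF = 1.118 × 10⁻⁵ × 12.1 × (14597)² = 1.118 × 10⁻⁵ × 12.1 × 213,072,409 ≈ 28,824 × g
Target RCF = 28,824 + 20,200 = 49,024 × g
N² = 49,024 / (13.5278 × 10⁻⁵) = 362,394,477
N ≈ √362,394,477 ≈ 19,036.7

N₂ ≈ 19050 RPM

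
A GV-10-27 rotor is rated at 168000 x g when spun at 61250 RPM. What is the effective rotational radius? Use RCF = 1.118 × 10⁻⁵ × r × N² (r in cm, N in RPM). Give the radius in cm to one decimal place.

168000 = 1.118 × 10⁻⁵ × r × (61250)²
r = 168000 / (1.118 × 10⁻⁵ × 3,751,562,500) = 168000 / 41942.47 ≈ 4.005 cm

r ≈ 4.0 cm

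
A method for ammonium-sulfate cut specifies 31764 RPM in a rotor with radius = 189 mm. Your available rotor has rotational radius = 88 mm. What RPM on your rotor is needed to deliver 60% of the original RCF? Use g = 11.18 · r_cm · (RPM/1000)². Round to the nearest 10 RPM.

Original rotor: r = 189 mm = 18.9 cm
RCF_original = 11.18 × 18.9 × (31.764)² = 11.18 × 18.9 × 1,008.951696 ≈ 213,193.5 × g
Target RCF = 0.6 × 213,193.5 ≈ 127,916.1 × g
Your rotor: r = 88 mm = 8.8 cm
127,916.1 = 11.18 × 8.8 × (N/1000)²
(N/1000)² = 127,916.1 / 98.384 = 1300.172
N = 1000 × √1300.172 ≈ 36,057.9

≈ 36060 RPM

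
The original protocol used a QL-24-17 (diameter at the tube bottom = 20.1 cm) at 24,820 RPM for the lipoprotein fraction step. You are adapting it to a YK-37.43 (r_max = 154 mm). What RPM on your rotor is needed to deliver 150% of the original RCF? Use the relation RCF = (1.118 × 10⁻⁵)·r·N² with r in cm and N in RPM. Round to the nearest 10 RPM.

24560 RPM

Original rotor: r = 20.1 / 2 = 10.05 cm
RCF_original = 1.118 × 10⁻⁵ × 10.05 × (24820)² = 1.118 × 10⁻⁵ × 10.05 × 616,032,400 ≈ 69,216.8 × g
Target RCF = 1.5 × 69,216.8 ≈ 103,825.2 × g
Your rotor: r = 154 mm = 15.4 cm
103,825.2 = 1.118 × 10⁻⁵ × 15.4 × N²
N² = 103,825.2 / (17.2172 × 10⁻⁵) = 603,031,852
N ≈ √603,031,852 ≈ 24,556.7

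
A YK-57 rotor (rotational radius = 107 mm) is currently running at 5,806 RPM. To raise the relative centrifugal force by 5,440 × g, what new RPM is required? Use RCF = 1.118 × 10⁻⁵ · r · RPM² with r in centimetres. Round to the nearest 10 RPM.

r = 107 mm = 10.7 cm
Current RCF = 1.118 × 10⁻⁵ × 10.7 × (5806)² = 1.118 × 10⁻⁵ × 10.7 × 33,709,636 ≈ 4,032.5 × g
Target RCF = 4,032.5 + 5,440 = 9,472.5 × g
N² = 9,472.5 / (11.9626 × 10⁻⁵) = 79,184,291
N ≈ √79,184,291 ≈ 8,898.6

8900 RPM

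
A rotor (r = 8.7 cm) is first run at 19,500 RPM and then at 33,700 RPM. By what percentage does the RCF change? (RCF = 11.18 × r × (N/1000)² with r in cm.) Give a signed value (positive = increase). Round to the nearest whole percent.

+199%

RCF ∝ N², so the ratio is (33700/19500)² = (1.728205)² = 2.9867.
Change = 2.9867 − 1 = +1.9867 → +198.7%.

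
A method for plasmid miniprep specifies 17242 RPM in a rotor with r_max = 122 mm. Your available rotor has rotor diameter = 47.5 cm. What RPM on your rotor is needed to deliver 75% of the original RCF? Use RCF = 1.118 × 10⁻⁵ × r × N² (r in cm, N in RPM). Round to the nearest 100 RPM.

Original rotor: r = 122 mm = 12.2 cm
RCF_original = 1.118 × 10⁻⁵ × 12.2 × (17242)² = 1.118 × 10⁻⁵ × 12.2 × 297,286,564 ≈ 40,548.7 × g
Target RCF = 0.75 × 40,548.7 ≈ 30,411.5 × g
Your rotor: r = 47.5 / 2 = 23.75 cm
30,411.5 = 1.118 × 10⁻⁵ × 23.75 × N²
N² = 30,411.5 / (26.5525 × 10⁻⁵) = 114,533,471
N ≈ √114,533,471 ≈ 10,702.0

10700 RPM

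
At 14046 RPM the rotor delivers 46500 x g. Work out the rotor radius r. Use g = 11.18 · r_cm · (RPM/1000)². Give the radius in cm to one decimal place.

21.1 cm

46500 = 11.18 × r × (14.046)²
r = 46500 / (11.18 × 197.290116) = 46500 / 2205.703 ≈ 21.082 cm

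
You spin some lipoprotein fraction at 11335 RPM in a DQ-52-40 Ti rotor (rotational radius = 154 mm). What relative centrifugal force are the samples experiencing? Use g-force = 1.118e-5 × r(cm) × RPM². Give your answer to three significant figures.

r = 154 mm = 15.4 cm
RCF = 1.118 × 10⁻⁵ × 15.4 × (11335)² = 1.118 × 10⁻⁵ × 15.4 × 128,482,225 ≈ 22,121 × g

22100 x g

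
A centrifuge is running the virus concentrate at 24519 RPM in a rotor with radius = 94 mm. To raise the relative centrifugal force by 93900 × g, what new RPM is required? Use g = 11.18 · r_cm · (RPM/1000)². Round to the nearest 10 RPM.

r = 94 mm = 9.4 cm
Current RCF = 11.18 × 9.4 × (24.519)² = 11.18 × 9.4 × 601.181361 ≈ 63,179.4 × g
Target RCF = 63,179.4 + 93,900 = 157,079.4 × g
(N/1000)² = 157,079.4 / 105.092 = 1494.685
N = 1000 × √1494.685 ≈ 38,661.2

≈ 38660 RPM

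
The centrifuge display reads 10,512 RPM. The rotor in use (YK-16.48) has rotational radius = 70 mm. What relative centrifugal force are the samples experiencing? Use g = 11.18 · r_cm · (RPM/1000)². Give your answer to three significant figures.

r = 70 mm = 7.0 cm
RCF = 11.18 × 7 × (10.512)² = 11.18 × 7 × 110.502144 ≈ 8,647.9 × g

≈ 8650 × g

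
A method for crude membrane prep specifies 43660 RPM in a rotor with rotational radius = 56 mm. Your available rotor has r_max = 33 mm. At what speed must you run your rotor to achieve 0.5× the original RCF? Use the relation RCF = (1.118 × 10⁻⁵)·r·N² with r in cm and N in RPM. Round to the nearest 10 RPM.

40220 RPM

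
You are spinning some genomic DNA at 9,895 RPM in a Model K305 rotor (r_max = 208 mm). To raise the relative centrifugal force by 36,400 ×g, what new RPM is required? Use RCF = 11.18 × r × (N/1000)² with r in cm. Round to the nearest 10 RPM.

15950 RPM

r = 208 mm = 20.8 cm
Current RCF = 11.18 × 20.8 × (9.895)² = 11.18 × 20.8 × 97.911025 ≈ 22,768.6 × g
Target RCF = 22,768.6 + 36,400 = 59,168.6 × g
(N/1000)² = 59,168.6 / 232.544 = 254.4404
N = 1000 × √254.4404 ≈ 15,951.2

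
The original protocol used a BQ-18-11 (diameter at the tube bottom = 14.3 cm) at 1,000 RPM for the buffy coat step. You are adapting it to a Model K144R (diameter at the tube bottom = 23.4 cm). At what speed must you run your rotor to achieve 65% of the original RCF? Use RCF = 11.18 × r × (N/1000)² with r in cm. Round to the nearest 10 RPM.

Original rotor: r = 14.3 / 2 = 7.15 cm
RCF_original = 11.18 × 7.15 × (1)² = 11.18 × 7.15 × 1 ≈ 79.9 × g
Target RCF = 0.65 × 79.9 ≈ 51.9 × g
Your rotor: r = 23.4 / 2 = 11.7 cm
51.9 = 11.18 × 11.7 × (N/1000)²
(N/1000)² = 51.9 / 130.806 = 0.3967708
N = 1000 × √0.3967708 ≈ 629.9

≈ 630 RPM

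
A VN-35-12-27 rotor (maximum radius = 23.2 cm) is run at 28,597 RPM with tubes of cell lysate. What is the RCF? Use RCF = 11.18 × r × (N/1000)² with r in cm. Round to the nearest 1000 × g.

RCF = 11.18 × 23.2 × (28.597)² = 11.18 × 23.2 × 817.788409 ≈ 212,114.7 × g

≈ 212000 × g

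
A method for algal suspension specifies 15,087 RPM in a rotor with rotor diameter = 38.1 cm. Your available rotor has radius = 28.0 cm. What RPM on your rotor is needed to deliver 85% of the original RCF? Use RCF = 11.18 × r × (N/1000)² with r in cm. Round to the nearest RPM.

≈ 11473 RPM

Original rotor: r = 38.1 / 2 = 19.05 cm
RCF_original = 11.18 × 19.05 × (15.087)² = 11.18 × 19.05 × 227.617569 ≈ 48,477.8 × g
Target RCF = 0.85 × 48,477.8 ≈ 41,206.1 × g
41,206.1 = 11.18 × 28 × (N/1000)²
(N/1000)² = 41,206.1 / 313.04 = 131.6321
N = 1000 × √131.6321 ≈ 11,473.1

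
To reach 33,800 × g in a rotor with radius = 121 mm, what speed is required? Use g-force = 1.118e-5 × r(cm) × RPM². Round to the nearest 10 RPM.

15810 RPM

r = 121 mm = 12.1 cm
RCF = 1.118 × 10⁻⁵ × r × N²
33,800 = 1.118 × 10⁻⁵ × 12.1 × N²
N² = 33,800 / (13.5278 × 10⁻⁵) = 249,855,852
N ≈ √249,855,852 ≈ 15,806.8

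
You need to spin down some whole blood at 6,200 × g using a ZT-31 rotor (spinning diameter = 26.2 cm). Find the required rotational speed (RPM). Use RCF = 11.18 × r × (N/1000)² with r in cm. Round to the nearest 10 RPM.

r = 26.2 / 2 = 13.1 cm
6,200 = 11.18 × 13.1 × (N/1000)²
(N/1000)² = 6,200 / 146.458 = 42.33296
N = 1000 × √42.33296 ≈ 6,506.4

6510 RPM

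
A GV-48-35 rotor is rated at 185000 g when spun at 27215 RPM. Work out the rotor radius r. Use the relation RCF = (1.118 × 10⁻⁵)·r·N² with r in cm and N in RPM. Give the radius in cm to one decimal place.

22.3 cm

185000 = 1.118 × 10⁻⁵ × r × (27215)²
r = 185000 / (1.118 × 10⁻⁵ × 740,656,225) = 185000 / 8280.537 ≈ 22.342 cm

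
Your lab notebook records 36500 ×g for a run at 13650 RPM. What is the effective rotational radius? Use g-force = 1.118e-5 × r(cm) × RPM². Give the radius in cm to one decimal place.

36500 = 1.118 × 10⁻⁵ × r × (13650)²
r = 36500 / (1.118 × 10⁻⁵ × 186,322,500) = 36500 / 2083.086 ≈ 17.522 cm

≈ 17.5 cm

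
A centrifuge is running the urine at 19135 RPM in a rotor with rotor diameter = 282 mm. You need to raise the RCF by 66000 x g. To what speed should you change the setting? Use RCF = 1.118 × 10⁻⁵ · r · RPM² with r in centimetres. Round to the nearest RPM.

r = 282 mm / 2 = 141 mm = 14.1 cm
Current RCF = 1.118 × 10⁻⁵ × 14.1 × (19135)² = 1.118 × 10⁻⁵ × 14.1 × 366,148,225 ≈ 57,718.9 × g
Target RCF = 57,718.9 + 66,000 = 123,718.9 × g
N² = 123,718.9 / (15.7638 × 10⁻⁵) = 784,829,166
N ≈ √784,829,166 ≈ 28,014.8

28015 RPM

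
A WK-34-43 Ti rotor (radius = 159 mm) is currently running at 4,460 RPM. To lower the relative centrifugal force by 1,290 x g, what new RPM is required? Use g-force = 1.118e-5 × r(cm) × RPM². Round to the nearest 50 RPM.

r = 159 mm = 15.9 cm
Current RCF = 1.118 × 10⁻⁵ × 15.9 × (4460)² = 1.118 × 10⁻⁵ × 15.9 × 19,891,600 ≈ 3,536 × g
Target RCF = 3,536 − 1,290 = 2,246 × g
N² = 2,246 / (17.7762 × 10⁻⁵) = 12,634,871
N ≈ √12,634,871 ≈ 3,554.6

≈ 3550 RPM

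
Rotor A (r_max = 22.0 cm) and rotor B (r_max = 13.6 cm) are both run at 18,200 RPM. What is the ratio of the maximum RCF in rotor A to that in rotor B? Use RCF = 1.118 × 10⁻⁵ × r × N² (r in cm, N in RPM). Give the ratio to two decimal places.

1.62

At fixed N, RCF ∝ r, so RCF_A/RCF_B = r_A/r_B = 22.0 / 13.6 = 1.6176.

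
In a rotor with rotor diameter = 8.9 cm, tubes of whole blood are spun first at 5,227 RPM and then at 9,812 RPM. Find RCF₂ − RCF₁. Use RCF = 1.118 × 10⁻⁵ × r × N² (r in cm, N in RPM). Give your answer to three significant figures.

≈ 3430 x g

r = 8.9 / 2 = 4.45 cm
RCF₁ = 1.118 × 10⁻⁵ × 4.45 × (5227)² = 1.118 × 10⁻⁵ × 4.45 × 27,321,529 ≈ 1,359.3 × g
RCF₂ = 1.118 × 10⁻⁵ × 4.45 × (9812)² = 1.118 × 10⁻⁵ × 4.45 × 96,275,344 ≈ 4,789.8 × g
Increase = 4,789.8 − 1,359.3 = 3,430.5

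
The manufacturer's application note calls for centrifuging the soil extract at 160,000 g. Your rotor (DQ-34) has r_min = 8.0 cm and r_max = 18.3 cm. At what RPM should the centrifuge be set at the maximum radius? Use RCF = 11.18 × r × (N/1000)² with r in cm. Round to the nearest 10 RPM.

Use r_max = 18.3 cm.
160,000 = 11.18 × 18.3 × (N/1000)²
(N/1000)² = 160,000 / 204.594 = 782.0366
N = 1000 × √782.0366 ≈ 27,964.9

27960 RPM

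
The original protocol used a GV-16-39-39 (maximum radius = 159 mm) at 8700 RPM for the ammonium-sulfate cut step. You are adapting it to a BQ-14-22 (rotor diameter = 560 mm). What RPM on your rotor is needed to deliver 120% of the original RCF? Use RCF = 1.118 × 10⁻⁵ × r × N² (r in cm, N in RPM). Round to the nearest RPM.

≈ 7182 RPM

Original rotor: r = 159 mm = 15.9 cm
RCF_original = 1.118 × 10⁻⁵ × 15.9 × (8700)² = 1.118 × 10⁻⁵ × 15.9 × 75,690,000 ≈ 13,454.8 × g
Target RCF = 1.2 × 13,454.8 ≈ 16,145.8 × g
Your rotor: r = 560 mm / 2 = 280 mm = 28 cm
16,145.8 = 1.118 × 10⁻⁵ × 28 × N²
N² = 16,145.8 / (31.304 × 10⁻⁵) = 51,577,434
N ≈ √51,577,434 ≈ 7,181.7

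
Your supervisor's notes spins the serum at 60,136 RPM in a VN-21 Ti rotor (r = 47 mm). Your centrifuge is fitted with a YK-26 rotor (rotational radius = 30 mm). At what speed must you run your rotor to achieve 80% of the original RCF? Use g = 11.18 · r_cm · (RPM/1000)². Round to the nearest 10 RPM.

67320 RPM

Original rotor: r = 47 mm = 4.7 cm
RCF_original = 11.18 × 4.7 × (60.136)² = 11.18 × 4.7 × 3,616.338496 ≈ 190,024.1 × g
Target RCF = 0.8 × 190,024.1 ≈ 152,019.3 × g
Your rotor: r = 30 mm = 3.0 cm
152,019.3 = 11.18 × 3 × (N/1000)²
(N/1000)² = 152,019.3 / 33.54 = 4532.478
N = 1000 × √4532.478 ≈ 67,323.7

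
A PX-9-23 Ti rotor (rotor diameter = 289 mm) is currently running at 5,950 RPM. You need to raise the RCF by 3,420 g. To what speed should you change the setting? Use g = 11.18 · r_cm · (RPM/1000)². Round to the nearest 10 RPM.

r = 289 mm / 2 = 144.5 mm = 14.45 cm
Current RCF = 11.18 × 14.45 × (5.95)² = 11.18 × 14.45 × 35.4025 ≈ 5,719.3 × g
Target RCF = 5,719.3 + 3,420 = 9,139.3 × g
(N/1000)² = 9,139.3 / 161.551 = 56.57223
N = 1000 × √56.57223 ≈ 7,521.5

N₂ ≈ 7520 RPM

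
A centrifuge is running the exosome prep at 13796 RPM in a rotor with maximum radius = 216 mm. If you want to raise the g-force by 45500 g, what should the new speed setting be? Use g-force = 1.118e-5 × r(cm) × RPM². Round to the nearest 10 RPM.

19460 RPM

r = 216 mm = 21.6 cm
Current RCF = 1.118 × 10⁻⁵ × 21.6 × (13796)² = 1.118 × 10⁻⁵ × 21.6 × 190,329,616 ≈ 45,962.3 × g
Target RCF = 45,962.3 + 45,500 = 91,462.3 × g
N² = 91,462.3 / (24.1488 × 10⁻⁵) = 378,744,700
N ≈ √378,744,700 ≈ 19,461.4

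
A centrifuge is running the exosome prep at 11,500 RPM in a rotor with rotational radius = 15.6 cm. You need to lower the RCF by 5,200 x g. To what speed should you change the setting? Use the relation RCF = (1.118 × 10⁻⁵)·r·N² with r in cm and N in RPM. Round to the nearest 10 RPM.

Current RCF = 1.118 × 10⁻⁵ × 15.6 × (11500)² = 1.118 × 10⁻⁵ × 15.6 × 132,250,000 ≈ 23,065.5 × g
Target RCF = 23,065.5 − 5,200 = 17,865.5 × g
N² = 17,865.5 / (17.4408 × 10⁻⁵) = 102,435,095
N ≈ √102,435,095 ≈ 10,121.0

10120 RPM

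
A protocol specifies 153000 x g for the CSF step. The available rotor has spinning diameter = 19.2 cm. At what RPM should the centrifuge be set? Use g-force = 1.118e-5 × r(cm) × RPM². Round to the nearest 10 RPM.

N ≈ 37760 RPM

r = 19.2 / 2 = 9.6 cm
153,000 = 1.118 × 10⁻⁵ × 9.6 × N²
N² = 153,000 / (10.7328 × 10⁻⁵) = 1,425,536,673
N ≈ √1,425,536,673 ≈ 37,756.3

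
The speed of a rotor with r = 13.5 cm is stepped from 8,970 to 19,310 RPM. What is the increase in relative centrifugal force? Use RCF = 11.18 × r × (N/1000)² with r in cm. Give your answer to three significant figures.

RCF₁ = 11.18 × 13.5 × (8.97)² = 11.18 × 13.5 × 80.4609 ≈ 12,144 × g
RCF₂ = 11.18 × 13.5 × (19.31)² = 11.18 × 13.5 × 372.8761 ≈ 56,278.2 × g
Increase = 56,278.2 − 12,144 = 44,134.2

44100 g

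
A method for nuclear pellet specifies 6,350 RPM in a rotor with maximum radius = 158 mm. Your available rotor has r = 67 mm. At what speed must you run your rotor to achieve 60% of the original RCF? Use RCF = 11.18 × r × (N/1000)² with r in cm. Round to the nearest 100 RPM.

Original rotor: r = 158 mm = 15.8 cm
RCF = 11.18 × r × (N/1000)²
RCF_original = 11.18 × 15.8 × (6.35)² = 11.18 × 15.8 × 40.3225 ≈ 7,122.7 × g
Target RCF = 0.6 × 7,122.7 ≈ 4,273.6 × g
Your rotor: r = 67 mm = 6.7 cm
4,273.6 = 11.18 × 6.7 × (N/1000)²
(N/1000)² = 4,273.6 / 74.906 = 57.05284
N = 1000 × √57.05284 ≈ 7,553.3

7600 RPM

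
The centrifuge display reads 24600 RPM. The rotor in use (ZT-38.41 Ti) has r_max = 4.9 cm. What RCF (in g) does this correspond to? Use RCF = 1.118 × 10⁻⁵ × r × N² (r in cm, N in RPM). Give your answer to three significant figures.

RCF = 1.118 × 10⁻⁵ × 4.9 × (24600)² = 1.118 × 10⁻⁵ × 4.9 × 605,160,000 ≈ 33,151.9 × g

RCF ≈ 33200 g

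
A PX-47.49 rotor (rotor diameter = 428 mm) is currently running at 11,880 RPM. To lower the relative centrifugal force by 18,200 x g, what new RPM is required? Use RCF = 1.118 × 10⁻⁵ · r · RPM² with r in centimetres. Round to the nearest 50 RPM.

r = 428 mm / 2 = 214 mm = 21.4 cm
Current RCF = 1.118 × 10⁻⁵ × 21.4 × (11880)² = 1.118 × 10⁻⁵ × 21.4 × 141,134,400 ≈ 33,766.7 × g
Target RCF = 33,766.7 − 18,200 = 15,566.7 × g
N² = 15,566.7 / (23.9252 × 10⁻⁵) = 65,064,033
N ≈ √65,064,033 ≈ 8,066.2

8050 RPM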